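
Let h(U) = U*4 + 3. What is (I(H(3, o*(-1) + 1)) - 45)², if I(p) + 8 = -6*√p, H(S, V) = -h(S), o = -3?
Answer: 2269 + 636*I*√15 ≈ 2269.0 + 2463.2*I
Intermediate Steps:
h(U) = 3 + 4*U (h(U) = 4*U + 3 = 3 + 4*U)
H(S, V) = -3 - 4*S (H(S, V) = -(3 + 4*S) = -3 - 4*S)
I(p) = -8 - 6*√p
(I(H(3, o*(-1) + 1)) - 45)² = ((-8 - 6*√(-3 - 4*3)) - 45)² = ((-8 - 6*√(-3 - 12)) - 45)² = ((-8 - 6*I*√15) - 45)² = (-53 - 6*I*√15)²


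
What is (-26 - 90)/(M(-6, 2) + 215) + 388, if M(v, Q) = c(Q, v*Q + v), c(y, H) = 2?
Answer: 84080/217 ≈ 387.47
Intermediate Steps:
M(v, Q) = 2
(-26 - 90)/(M(-6, 2) + 215) + 388 = (-26 - 90)/(2 + 215) + 388 = -116/217 + 388 = 84080/217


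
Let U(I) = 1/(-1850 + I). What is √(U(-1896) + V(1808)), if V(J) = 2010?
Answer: √28205353414/3746 ≈ 44.833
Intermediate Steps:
√(U(-1896) + V(1808)) = √(1/(-1850 - 1896) + 2010) = √(1/(-3746) + 2010) = √(-1/3746 + 2010) = √(7529459/3746) = √28205353414/3746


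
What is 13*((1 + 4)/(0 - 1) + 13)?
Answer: 104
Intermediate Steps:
13*((1 + 4)/(0 - 1) + 13) = 13*(5/(-1) + 13) = 13*(5*(-1) + 13) = 13*(-5 + 13) = 13*8 = 104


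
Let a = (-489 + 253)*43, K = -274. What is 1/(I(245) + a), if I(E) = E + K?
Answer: -1/10177 ≈ -9.8261e-5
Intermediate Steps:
I(E) = -274 + E (I(E) = E - 274 = -274 + E)
a = -10148 (a = -236*43 = -10148)
1/(I(245) + a) = 1/((-274 + 245) - 10148) = 1/(-29 - 10148) = 1/(-10177) = -1/10177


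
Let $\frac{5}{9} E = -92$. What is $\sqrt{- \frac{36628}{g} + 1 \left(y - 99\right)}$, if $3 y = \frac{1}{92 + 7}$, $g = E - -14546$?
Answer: $\frac{2 i \sqrt{321577295819934}}{3559149} \approx 10.077 i$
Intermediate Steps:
$E = - \frac{828}{5}$ ($E = \frac{9}{5} \left(-92\right) = - \frac{828}{5} \approx -165.6$)
$g = \frac{71902}{5}$ ($g = - \frac{828}{5} - -14546 = - \frac{828}{5} + 14546 = \frac{71902}{5} \approx 14380.0$)
$y = \frac{1}{297}$ ($y = \frac{1}{3 \left(92 + 7\right)} = \frac{1}{3 \cdot 99} = \frac{1}{3} \cdot \frac{1}{99} = \frac{1}{297} \approx 0.003367$)
$\sqrt{- \frac{36628}{g} + 1 \left(y - 99\right)} = \sqrt{- \frac{36628}{\frac{71902}{5}} + 1 \left(\frac{1}{297} - 99\right)} = \sqrt{\left(-36628\right) \frac{5}{71902} + 1 \left(- \frac{29402}{297}\right)} = \sqrt{- \frac{91570}{35951} - \frac{29402}{297}} = \sqrt{- \frac{1084227592}{10677447}} = \frac{2 i \sqrt{321577295819934}}{3559149}$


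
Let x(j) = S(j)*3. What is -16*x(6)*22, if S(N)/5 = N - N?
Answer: 0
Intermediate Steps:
S(N) = 0 (S(N) = 5*(N - N) = 5*0 = 0)
x(j) = 0 (x(j) = 0*3 = 0)
-16*x(6)*22 = -16*0*22 = 0*22 = 0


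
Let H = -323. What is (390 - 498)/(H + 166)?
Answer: 108/157 ≈ 0.68790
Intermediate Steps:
(390 - 498)/(H + 166) = (390 - 498)/(-323 + 166) = -108/(-157) = -108*(-1/157) = 108/157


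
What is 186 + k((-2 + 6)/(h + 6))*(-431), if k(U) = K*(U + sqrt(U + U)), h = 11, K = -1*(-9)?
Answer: -12354/17 - 7758*sqrt(34)/17 ≈ -3387.7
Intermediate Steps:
K = 9
k(U) = 9*U + 9*sqrt(2)*sqrt(U) (k(U) = 9*(U + sqrt(U + U)) = 9*(U + sqrt(2*U)) = 9*(U + sqrt(2)*sqrt(U)) = 9*U + 9*sqrt(2)*sqrt(U))
186 + k((-2 + 6)/(h + 6))*(-431) = 186 + (9*((-2 + 6)/(11 + 6)) + 9*sqrt(2)*sqrt((-2 + 6)/(11 + 6)))*(-431) = 186 + (9*(4/17) + 9*sqrt(2)*sqrt(4/17))*(-431) = 186 + (36/17 + 9*sqrt(2)*(2*sqrt(17)/17))*(-431) = 186 + (36/17 + 18*sqrt(34)/17)*(-431) = 186 + (-15516/17 - 7758*sqrt(34)/17) = -12354/17 - 7758*sqrt(34)/17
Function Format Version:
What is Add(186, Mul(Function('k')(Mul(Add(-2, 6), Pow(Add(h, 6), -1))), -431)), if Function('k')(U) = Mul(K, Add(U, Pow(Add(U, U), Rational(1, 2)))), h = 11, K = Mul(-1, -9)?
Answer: Add(Rational(-12354, 17), Mul(Rational(-7758, 17), Pow(34, Rational(1, 2)))) ≈ -3387.7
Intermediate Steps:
K = 9
Function('k')(U) = Add(Mul(9, U), Mul(9, Pow(2, Rational(1, 2)), Pow(U, Rational(1, 2)))) (Function('k')(U) = Mul(9, Add(U, Pow(Add(U, U), Rational(1, 2)))) = Mul(9, Add(U, Pow(Mul(2, U), Rational(1, 2)))) = Mul(9, Add(U, Mul(Pow(2, Rational(1, 2)), Pow(U, Rational(1, 2))))) = Add(Mul(9, U), Mul(9, Pow(2, Rational(1, 2)), Pow(U, Rational(1, 2)))))
Add(186, Mul(Function('k')(Mul(Add(-2, 6), Pow(Add(h, 6), -1))), -431)) = Add(186, Mul(Add(Mul(9, Mul(Add(-2, 6), Pow(Add(11, 6), -1))), Mul(9, Pow(2, Rational(1, 2)), Pow(Mul(Add(-2, 6), Pow(Add(11, 6), -1)), Rational(1, 2)))), -431)) = Add(186, Mul(Add(Mul(9, Mul(4, Pow(17, -1))), Mul(9, Pow(2, Rational(1, 2)), Pow(Mul(4, Pow(17, -1)), Rational(1, 2)))), -431)) = Add(186, Mul(Add(Mul(9, Mul(4, Rational(1, 17))), Mul(9, Pow(2, Rational(1, 2)), Pow(Mul(4, Rational(1, 17)), Rational(1, 2)))), -431)) = Add(186, Mul(Add(Mul(9, Rational(4, 17)), Mul(9, Pow(2, Rational(1, 2)), Pow(Rational(4, 17), Rational(1, 2)))), -431)) = Add(186, Mul(Add(Rational(36, 17), Mul(9, Pow(2, Rational(1, 2)), Mul(Rational(2, 17), Pow(17, Rational(1, 2))))), -431)) = Add(186, Mul(Add(Rational(36, 17), Mul(Rational(18, 17), Pow(34, Rational(1, 2)))), -431)) = Add(186, Add(Rational(-15516, 17), Mul(Rational(-7758, 17), Pow(34, Rational(1, 2))))) = Add(Rational(-12354, 17), Mul(Rational(-7758, 17), Pow(34, Rational(1, 2))))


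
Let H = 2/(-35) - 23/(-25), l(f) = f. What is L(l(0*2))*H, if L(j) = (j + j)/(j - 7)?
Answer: 0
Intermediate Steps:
H = 151/175 (H = 2*(-1/35) - 23*(-1/25) = -2/35 + 23/25 = 151/175 ≈ 0.86286)
L(j) = 2*j/(-7 + j) (L(j) = (2*j)/(-7 + j) = 2*j/(-7 + j))
L(l(0*2))*H = (2*(0*2)/(-7 + 0*2))*(151/175) = (2*0/(-7 + 0))*(151/175) = (2*0/(-7))*(151/175) = (2*0*(-1/7))*(151/175) = 0*(151/175) = 0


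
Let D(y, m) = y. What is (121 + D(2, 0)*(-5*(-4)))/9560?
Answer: 161/9560 ≈ 0.016841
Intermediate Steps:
(121 + D(2, 0)*(-5*(-4)))/9560 = (121 + 2*(-5*(-4)))/9560 = (121 + 2*20)*(1/9560) = (121 + 40)*(1/9560) = 161*(1/9560) = 161/9560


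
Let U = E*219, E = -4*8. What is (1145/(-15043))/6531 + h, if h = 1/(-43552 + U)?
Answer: -156137033/4967309316480 ≈ -3.1433e-5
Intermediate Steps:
E = -32
U = -7008 (U = -32*219 = -7008)
h = -1/50560 (h = 1/(-43552 - 7008) = 1/(-50560) = -1/50560 ≈ -1.9778e-5)
(1145/(-15043))/6531 + h = (1145/(-15043))/6531 - 1/50560 = (1145*(-1/15043))*(1/6531) - 1/50560 = -1145/15043*1/6531 - 1/50560 = -1145/98245833 - 1/50560 = -156137033/4967309316480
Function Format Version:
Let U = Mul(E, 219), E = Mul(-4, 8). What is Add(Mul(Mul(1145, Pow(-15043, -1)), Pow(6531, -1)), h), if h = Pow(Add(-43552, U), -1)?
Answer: Rational(-156137033, 4967309316480) ≈ -3.1433e-5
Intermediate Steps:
E = -32
U = -7008 (U = Mul(-32, 219) = -7008)
h = Rational(-1, 50560) (h = Pow(Add(-43552, -7008), -1) = Pow(-50560, -1) = Rational(-1, 50560) ≈ -1.9778e-5)
Add(Mul(Mul(1145, Pow(-15043, -1)), Pow(6531, -1)), h) = Add(Mul(Mul(1145, Pow(-15043, -1)), Pow(6531, -1)), Rational(-1, 50560)) = Add(Mul(Mul(1145, Rational(-1, 15043)), Rational(1, 6531)), Rational(-1, 50560)) = Add(Mul(Rational(-1145, 15043), Rational(1, 6531)), Rational(-1, 50560)) = Add(Rational(-1145, 98245833), Rational(-1, 50560)) = Rational(-156137033, 4967309316480)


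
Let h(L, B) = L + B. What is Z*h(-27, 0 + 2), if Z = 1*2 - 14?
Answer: 300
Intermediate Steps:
Z = -12 (Z = 2 - 14 = -12)
h(L, B) = B + L
Z*h(-27, 0 + 2) = -12*((0 + 2) - 27) = -12*(2 - 27) = -12*(-25) = 300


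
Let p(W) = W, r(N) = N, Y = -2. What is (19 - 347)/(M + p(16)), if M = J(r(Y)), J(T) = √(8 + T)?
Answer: -2624/125 + 164*√6/125 ≈ -17.778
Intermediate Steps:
M = √6 (M = √(8 - 2) = √6 ≈ 2.4495)
(19 - 347)/(M + p(16)) = (19 - 347)/(√6 + 16) = -328/(16 + √6)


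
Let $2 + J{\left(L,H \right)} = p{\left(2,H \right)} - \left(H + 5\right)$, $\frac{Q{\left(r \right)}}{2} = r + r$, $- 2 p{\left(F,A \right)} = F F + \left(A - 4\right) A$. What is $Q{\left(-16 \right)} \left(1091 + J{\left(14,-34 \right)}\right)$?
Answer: $-30080$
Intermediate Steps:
$p{\left(F,A \right)} = - \frac{F^{2}}{2} - \frac{A \left(-4 + A\right)}{2}$ ($p{\left(F,A \right)} = - \frac{F F + \left(A - 4\right) A}{2} = - \frac{F^{2} + \left(A - 4\right) A}{2} = - \frac{F^{2} + \left(-4 + A\right) A}{2} = - \frac{F^{2} + A \left(-4 + A\right)}{2} = - \frac{F^{2}}{2} - \frac{A \left(-4 + A\right)}{2}$)
$Q{\left(r \right)} = 4 r$ ($Q{\left(r \right)} = 2 \left(r + r\right) = 2 \cdot 2 r = 4 r$)
$J{\left(L,H \right)} = -9 + H - \frac{H^{2}}{2}$ ($J{\left(L,H \right)} = -2 - \left(7 + \frac{H^{2}}{2} - H\right) = -9 + H - \frac{H^{2}}{2}$)
$Q{\left(-16 \right)} \left(1091 + J{\left(14,-34 \right)}\right) = 4 \left(-16\right) \left(1091 - \left(43 + 578\right)\right) = - 64 \left(1091 - 621\right) = \left(-64\right) 470 = -30080$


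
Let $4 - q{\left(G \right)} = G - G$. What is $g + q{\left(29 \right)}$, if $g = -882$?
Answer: $-878$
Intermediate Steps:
$q{\left(G \right)} = 4$ ($q{\left(G \right)} = 4 - \left(G - G\right) = 4 - 0 = 4 + 0 = 4$)
$g + q{\left(29 \right)} = -882 + 4 = -878$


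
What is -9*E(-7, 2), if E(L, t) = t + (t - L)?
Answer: -99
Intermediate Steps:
E(L, t) = -L + 2*t
-9*E(-7, 2) = -9*(-1*(-7) + 2*2) = -9*(7 + 4) = -9*11 = -99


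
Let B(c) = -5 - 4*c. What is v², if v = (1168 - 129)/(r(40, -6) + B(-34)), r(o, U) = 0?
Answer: 1079521/17161 ≈ 62.905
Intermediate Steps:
v = 1039/131 (v = (1168 - 129)/(0 + (-5 - 4*(-34))) = 1039/(0 + (-5 + 136)) = 1039/(0 + 131) = 1039/131 ≈ 7.9313)
v² = (1039/131)² = 1079521/17161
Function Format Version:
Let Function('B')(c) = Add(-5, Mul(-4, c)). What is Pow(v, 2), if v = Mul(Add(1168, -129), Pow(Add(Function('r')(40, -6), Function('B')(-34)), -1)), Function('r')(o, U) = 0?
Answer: Rational(1079521, 17161) ≈ 62.905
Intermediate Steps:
v = Rational(1039, 131) (v = Mul(Add(1168, -129), Pow(Add(0, Add(-5, Mul(-4, -34))), -1)) = Mul(1039, Pow(Add(0, Add(-5, 136)), -1)) = Mul(1039, Pow(Add(0, 131), -1)) = Mul(1039, Pow(131, -1)) = Mul(1039, Rational(1, 131)) = Rational(1039, 131) ≈ 7.9313)
Pow(v, 2) = Pow(Rational(1039, 131), 2) = Rational(1079521, 17161)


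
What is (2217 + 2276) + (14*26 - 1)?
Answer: 4856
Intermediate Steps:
(2217 + 2276) + (14*26 - 1) = 4493 + (364 - 1) = 4493 + 363 = 4856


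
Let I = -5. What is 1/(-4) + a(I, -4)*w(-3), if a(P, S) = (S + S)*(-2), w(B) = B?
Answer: -193/4 ≈ -48.250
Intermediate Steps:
a(P, S) = -4*S (a(P, S) = (2*S)*(-2) = -4*S)
1/(-4) + a(I, -4)*w(-3) = 1/(-4) - 4*(-4)*(-3) = -¼ + 16*(-3) = -¼ - 48 = -193/4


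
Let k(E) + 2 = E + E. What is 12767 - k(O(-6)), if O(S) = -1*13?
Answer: 12795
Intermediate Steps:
O(S) = -13
k(E) = -2 + 2*E (k(E) = -2 + (E + E) = -2 + 2*E)
12767 - k(O(-6)) = 12767 - (-2 + 2*(-13)) = 12767 - (-2 - 26) = 12767 - 1*(-28) = 12767 + 28 = 12795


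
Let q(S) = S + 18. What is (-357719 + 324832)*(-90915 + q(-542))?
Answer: 3007154393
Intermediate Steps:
q(S) = 18 + S
(-357719 + 324832)*(-90915 + q(-542)) = (-357719 + 324832)*(-90915 + (18 - 542)) = -32887*(-90915 - 524) = -32887*(-91439) = 3007154393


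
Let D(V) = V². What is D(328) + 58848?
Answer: 166432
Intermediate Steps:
D(328) + 58848 = 328² + 58848 = 107584 + 58848 = 166432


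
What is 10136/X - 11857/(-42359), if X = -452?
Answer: -105997865/4786567 ≈ -22.145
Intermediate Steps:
10136/X - 11857/(-42359) = 10136/(-452) - 11857/(-42359) = 10136*(-1/452) - 11857*(-1/42359) = -2534/113 + 11857/42359 = -105997865/4786567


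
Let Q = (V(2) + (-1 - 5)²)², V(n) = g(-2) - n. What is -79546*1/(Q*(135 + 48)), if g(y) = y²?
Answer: -39773/132126 ≈ -0.30102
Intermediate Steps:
V(n) = 4 - n (V(n) = (-2)² - n = 4 - n)
Q = 1444 (Q = ((4 - 1*2) + (-1 - 5)²)² = ((4 - 2) + (-6)²)² = (2 + 36)² = 38² = 1444)
-79546*1/(Q*(135 + 48)) = -79546*1/(1444*(135 + 48)) = -79546/(183*1444) = -79546/264252 = -79546*1/264252 = -39773/132126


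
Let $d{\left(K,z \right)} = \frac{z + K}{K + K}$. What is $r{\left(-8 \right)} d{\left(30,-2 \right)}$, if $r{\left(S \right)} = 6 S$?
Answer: $- \frac{112}{5} \approx -22.4$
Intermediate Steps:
$d{\left(K,z \right)} = \frac{K + z}{2 K}$
$r{\left(-8 \right)} d{\left(30,-2 \right)} = 6 \left(-8\right) \frac{30 - 2}{2 \cdot 30} = - 48 \cdot \frac{1}{2} \cdot \frac{1}{30} \cdot 28 = \left(-48\right) \frac{7}{15} = - \frac{112}{5}$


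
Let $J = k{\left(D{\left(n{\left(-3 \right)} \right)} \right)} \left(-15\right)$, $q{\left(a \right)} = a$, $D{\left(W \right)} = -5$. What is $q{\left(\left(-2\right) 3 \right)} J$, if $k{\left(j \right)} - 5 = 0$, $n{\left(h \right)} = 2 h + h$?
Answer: $450$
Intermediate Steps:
$n{\left(h \right)} = 3 h$
$k{\left(j \right)} = 5$ ($k{\left(j \right)} = 5 + 0 = 5$)
$J = -75$ ($J = 5 \left(-15\right) = -75$)
$q{\left(\left(-2\right) 3 \right)} J = \left(-2\right) 3 \left(-75\right) = \left(-6\right) \left(-75\right) = 450$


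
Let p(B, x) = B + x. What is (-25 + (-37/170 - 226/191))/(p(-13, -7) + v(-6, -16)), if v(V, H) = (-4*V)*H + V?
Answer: 857237/13312700 ≈ 0.064392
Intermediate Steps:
v(V, H) = V - 4*H*V (v(V, H) = -4*H*V + V = V - 4*H*V)
(-25 + (-37/170 - 226/191))/(p(-13, -7) + v(-6, -16)) = (-25 + (-37/170 - 226/191))/((-13 - 7) - 6*(1 - 4*(-16))) = (-25 + (-37*1/170 - 226*1/191))/(-20 - 6*(1 + 64)) = (-25 + (-37/170 - 226/191))/(-20 - 6*65) = (-25 - 45487/32470)/(-20 - 390) = -857237/32470/(-410) = -857237/32470*(-1/410) = 857237/13312700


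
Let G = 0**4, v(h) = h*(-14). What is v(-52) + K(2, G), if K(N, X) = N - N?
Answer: 728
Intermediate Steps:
v(h) = -14*h
G = 0
K(N, X) = 0
v(-52) + K(2, G) = -14*(-52) + 0 = 728 + 0 = 728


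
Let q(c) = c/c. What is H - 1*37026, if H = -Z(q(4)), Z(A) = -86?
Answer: -36940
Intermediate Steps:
q(c) = 1
H = 86 (H = -1*(-86) = 86)
H - 1*37026 = 86 - 1*37026 = 86 - 37026 = -36940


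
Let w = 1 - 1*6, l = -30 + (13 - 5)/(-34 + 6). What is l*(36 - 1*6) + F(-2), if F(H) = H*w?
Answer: -6290/7 ≈ -898.57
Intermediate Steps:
l = -212/7 (l = -30 + 8/(-28) = -30 + 8*(-1/28) = -30 - 2/7 = -212/7 ≈ -30.286)
w = -5 (w = 1 - 6 = -5)
F(H) = -5*H (F(H) = H*(-5) = -5*H)
l*(36 - 1*6) + F(-2) = -212*(36 - 1*6)/7 - 5*(-2) = -212*(36 - 6)/7 + 10 = -212/7*30 + 10 = -6360/7 + 10 = -6290/7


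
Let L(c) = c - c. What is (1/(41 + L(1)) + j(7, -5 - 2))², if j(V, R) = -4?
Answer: 26569/1681 ≈ 15.805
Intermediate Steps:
L(c) = 0
(1/(41 + L(1)) + j(7, -5 - 2))² = (1/(41 + 0) - 4)² = (1/41 - 4)² = (-163/41)² = 26569/1681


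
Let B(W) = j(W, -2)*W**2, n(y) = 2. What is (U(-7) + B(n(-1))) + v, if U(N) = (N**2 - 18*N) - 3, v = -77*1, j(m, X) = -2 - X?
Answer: 95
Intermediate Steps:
v = -77
U(N) = -3 + N**2 - 18*N
B(W) = 0 (B(W) = (-2 - 1*(-2))*W**2 = (-2 + 2)*W**2 = 0*W**2 = 0)
(U(-7) + B(n(-1))) + v = ((-3 + (-7)**2 - 18*(-7)) + 0) - 77 = ((-3 + 49 + 126) + 0) - 77 = (172 + 0) - 77 = 172 - 77 = 95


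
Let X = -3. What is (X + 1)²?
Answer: 4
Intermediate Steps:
(X + 1)² = (-3 + 1)² = (-2)² = 4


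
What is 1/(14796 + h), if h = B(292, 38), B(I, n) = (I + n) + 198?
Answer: 1/15324 ≈ 6.5257e-5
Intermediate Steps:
B(I, n) = 198 + I + n
h = 528 (h = 198 + 292 + 38 = 528)
1/(14796 + h) = 1/(14796 + 528) = 1/15324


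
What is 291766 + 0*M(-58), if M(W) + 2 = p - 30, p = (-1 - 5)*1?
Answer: 291766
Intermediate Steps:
p = -6 (p = -6*1 = -6)
M(W) = -38 (M(W) = -2 + (-6 - 30) = -2 - 36 = -38)
291766 + 0*M(-58) = 291766 + 0*(-38) = 291766 + 0 = 291766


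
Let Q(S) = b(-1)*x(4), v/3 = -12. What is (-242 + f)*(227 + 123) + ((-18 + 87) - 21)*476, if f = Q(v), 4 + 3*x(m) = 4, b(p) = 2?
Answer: -61852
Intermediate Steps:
v = -36 (v = 3*(-12) = -36)
x(m) = 0 (x(m) = -4/3 + (1/3)*4 = -4/3 + 4/3 = 0)
Q(S) = 0 (Q(S) = 2*0 = 0)
f = 0
(-242 + f)*(227 + 123) + ((-18 + 87) - 21)*476 = (-242 + 0)*(227 + 123) + ((-18 + 87) - 21)*476 = -242*350 + (69 - 21)*476 = -84700 + 48*476 = -84700 + 22848 = -61852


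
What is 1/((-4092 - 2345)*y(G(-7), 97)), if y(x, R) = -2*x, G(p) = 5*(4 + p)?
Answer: -1/193110 ≈ -5.1784e-6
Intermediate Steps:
G(p) = 20 + 5*p
1/((-4092 - 2345)*y(G(-7), 97)) = 1/((-4092 - 2345)*((-2*(20 + 5*(-7))))) = 1/((-6437)*((-2*(20 - 35)))) = -1/(6437*((-2*(-15)))) = -1/6437/30 = -1/6437*1/30 = -1/193110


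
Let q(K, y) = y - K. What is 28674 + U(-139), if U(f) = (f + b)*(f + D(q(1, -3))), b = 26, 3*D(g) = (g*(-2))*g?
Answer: 136759/3 ≈ 45586.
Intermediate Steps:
D(g) = -2*g²/3 (D(g) = ((g*(-2))*g)/3 = ((-2*g)*g)/3 = (-2*g²)/3 = -2*g²/3)
U(f) = (26 + f)*(-32/3 + f) (U(f) = (f + 26)*(f - 2*(-3 - 1*1)²/3) = (26 + f)*(f - 2*(-3 - 1)²/3) = (26 + f)*(f - ⅔*(-4)²) = (26 + f)*(f - ⅔*16) = (26 + f)*(f - 32/3) = (26 + f)*(-32/3 + f))
28674 + U(-139) = 28674 + (-832/3 + (-139)² + (46/3)*(-139)) = 28674 + (-832/3 + 19321 - 6394/3) = 28674 + 50737/3 = 136759/3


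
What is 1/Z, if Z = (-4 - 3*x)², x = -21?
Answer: 1/3481 ≈ 0.00028727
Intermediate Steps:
Z = 3481 (Z = (-4 - 3*(-21))² = (-4 + 63)² = 59² = 3481)
1/Z = 1/3481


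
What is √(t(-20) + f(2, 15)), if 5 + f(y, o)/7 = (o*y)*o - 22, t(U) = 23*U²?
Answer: √12161 ≈ 110.28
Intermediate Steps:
f(y, o) = -189 + 7*y*o² (f(y, o) = -35 + 7*((o*y)*o - 22) = -35 + 7*(y*o² - 22) = -35 + 7*(-22 + y*o²) = -35 + (-154 + 7*y*o²) = -189 + 7*y*o²)
√(t(-20) + f(2, 15)) = √(23*(-20)² + (-189 + 7*2*15²)) = √(23*400 + (-189 + 7*2*225)) = √(9200 + (-189 + 3150)) = √(9200 + 2961) = √12161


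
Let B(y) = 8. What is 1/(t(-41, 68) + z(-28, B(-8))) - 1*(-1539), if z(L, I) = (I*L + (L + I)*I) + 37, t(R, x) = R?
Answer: 597131/388 ≈ 1539.0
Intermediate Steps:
z(L, I) = 37 + I*L + I*(I + L) (z(L, I) = (I*L + (I + L)*I) + 37 = (I*L + I*(I + L)) + 37 = 37 + I*L + I*(I + L))
1/(t(-41, 68) + z(-28, B(-8))) - 1*(-1539) = 1/(-41 + (37 + 8**2 + 2*8*(-28))) - 1*(-1539) = 1/(-41 + (37 + 64 - 448)) + 1539 = 1/(-41 - 347) + 1539 = 1/(-388) + 1539 = -1/388 + 1539 = 597131/388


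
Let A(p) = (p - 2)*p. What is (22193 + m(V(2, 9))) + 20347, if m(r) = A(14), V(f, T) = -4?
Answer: 42708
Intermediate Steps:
A(p) = p*(-2 + p) (A(p) = (-2 + p)*p = p*(-2 + p))
m(r) = 168 (m(r) = 14*(-2 + 14) = 14*12 = 168)
(22193 + m(V(2, 9))) + 20347 = (22193 + 168) + 20347 = 22361 + 20347 = 42708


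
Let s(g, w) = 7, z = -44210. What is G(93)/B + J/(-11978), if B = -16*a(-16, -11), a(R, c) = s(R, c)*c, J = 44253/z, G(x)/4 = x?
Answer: 6157692033/20387574130 ≈ 0.30203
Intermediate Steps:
G(x) = 4*x
J = -44253/44210 (J = 44253/(-44210) = 44253*(-1/44210) = -44253/44210 ≈ -1.0010)
a(R, c) = 7*c
B = 1232 (B = -112*(-11) = -16*(-77) = 1232)
G(93)/B + J/(-11978) = (4*93)/1232 - 44253/44210/(-11978) = 372*(1/1232) - 44253/44210*(-1/11978) = 93/308 + 44253/529547380 = 6157692033/20387574130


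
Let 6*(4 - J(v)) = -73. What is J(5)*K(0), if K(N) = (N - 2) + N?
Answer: -97/3 ≈ -32.333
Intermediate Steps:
K(N) = -2 + 2*N (K(N) = (-2 + N) + N = -2 + 2*N)
J(v) = 97/6 (J(v) = 4 - ⅙*(-73) = 4 + 73/6 = 97/6)
J(5)*K(0) = 97*(-2 + 2*0)/6 = 97*(-2 + 0)/6 = (97/6)*(-2) = -97/3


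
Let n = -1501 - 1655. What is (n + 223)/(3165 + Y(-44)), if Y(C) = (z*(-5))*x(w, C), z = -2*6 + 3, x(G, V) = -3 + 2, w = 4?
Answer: -2933/3120 ≈ -0.94006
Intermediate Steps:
x(G, V) = -1
n = -3156
z = -9 (z = -12 + 3 = -9)
Y(C) = -45 (Y(C) = -9*(-5)*(-1) = 45*(-1) = -45)
(n + 223)/(3165 + Y(-44)) = (-3156 + 223)/(3165 - 45) = -2933/3120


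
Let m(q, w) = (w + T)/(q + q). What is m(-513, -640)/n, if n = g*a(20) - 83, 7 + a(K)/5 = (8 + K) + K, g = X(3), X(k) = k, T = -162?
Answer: 401/272916 ≈ 0.0014693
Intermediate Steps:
m(q, w) = (-162 + w)/(2*q) (m(q, w) = (w - 162)/(q + q) = (-162 + w)/((2*q)) = (-162 + w)*(1/(2*q)) = (-162 + w)/(2*q))
g = 3
a(K) = 5 + 10*K (a(K) = -35 + 5*((8 + K) + K) = -35 + 5*(8 + 2*K) = -35 + (40 + 10*K) = 5 + 10*K)
n = 532 (n = 3*(5 + 10*20) - 83 = 3*(5 + 200) - 83 = 3*205 - 83 = 615 - 83 = 532)
m(-513, -640)/n = ((½)*(-162 - 640)/(-513))/532 = ((½)*(-1/513)*(-802))*(1/532) = (401/513)*(1/532) = 401/272916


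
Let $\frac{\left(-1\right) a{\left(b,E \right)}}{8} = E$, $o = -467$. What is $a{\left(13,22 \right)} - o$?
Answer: $291$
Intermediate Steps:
$a{\left(b,E \right)} = - 8 E$
$a{\left(13,22 \right)} - o = \left(-8\right) 22 - -467 = -176 + 467 = 291$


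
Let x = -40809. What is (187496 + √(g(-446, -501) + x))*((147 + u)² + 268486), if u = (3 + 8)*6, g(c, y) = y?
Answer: 58846557080 + 2824695*I*√510 ≈ 5.8847e+10 + 6.3791e+7*I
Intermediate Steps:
u = 66 (u = 11*6 = 66)
(187496 + √(g(-446, -501) + x))*((147 + u)² + 268486) = (187496 + √(-501 - 40809))*((147 + 66)² + 268486) = (187496 + √(-41310))*(213² + 268486) = (187496 + 9*I*√510)*(45369 + 268486) = (187496 + 9*I*√510)*313855 = 58846557080 + 2824695*I*√510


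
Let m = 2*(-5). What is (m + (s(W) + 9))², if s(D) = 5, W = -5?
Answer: 16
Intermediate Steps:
m = -10
(m + (s(W) + 9))² = (-10 + (5 + 9))² = (-10 + 14)² = 4² = 16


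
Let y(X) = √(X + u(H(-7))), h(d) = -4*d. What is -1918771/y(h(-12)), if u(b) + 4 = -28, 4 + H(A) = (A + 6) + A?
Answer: -1918771/4 ≈ -4.7969e+5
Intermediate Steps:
H(A) = 2 + 2*A (H(A) = -4 + ((A + 6) + A) = -4 + ((6 + A) + A) = -4 + (6 + 2*A) = 2 + 2*A)
u(b) = -32 (u(b) = -4 - 28 = -32)
y(X) = √(-32 + X) (y(X) = √(X - 32) = √(-32 + X))
-1918771/y(h(-12)) = -1918771/√(-32 - 4*(-12)) = -1918771/√(-32 + 48) = -1918771/(√16) = -1918771/4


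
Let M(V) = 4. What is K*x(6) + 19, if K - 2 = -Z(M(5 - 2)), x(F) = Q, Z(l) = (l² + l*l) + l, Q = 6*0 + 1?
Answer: -15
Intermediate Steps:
Q = 1 (Q = 0 + 1 = 1)
Z(l) = l + 2*l² (Z(l) = (l² + l²) + l = 2*l² + l = l + 2*l²)
x(F) = 1
K = -34 (K = 2 - 4*(1 + 2*4) = 2 - 4*(1 + 8) = 2 - 4*9 = 2 - 1*36 = 2 - 36 = -34)
K*x(6) + 19 = -34*1 + 19 = -34 + 19 = -15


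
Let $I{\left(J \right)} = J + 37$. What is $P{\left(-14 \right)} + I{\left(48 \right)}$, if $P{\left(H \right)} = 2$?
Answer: $87$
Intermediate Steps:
$I{\left(J \right)} = 37 + J$
$P{\left(-14 \right)} + I{\left(48 \right)} = 2 + \left(37 + 48\right) = 2 + 85 = 87$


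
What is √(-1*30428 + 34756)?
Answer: 2*√1082 ≈ 65.788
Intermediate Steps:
√(-1*30428 + 34756) = √(-30428 + 34756) = √4328 = 2*√1082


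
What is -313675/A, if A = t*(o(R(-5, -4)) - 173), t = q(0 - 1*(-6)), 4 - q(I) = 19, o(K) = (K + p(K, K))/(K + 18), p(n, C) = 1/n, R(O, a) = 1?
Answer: -238393/1971 ≈ -120.95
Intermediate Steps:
o(K) = (K + 1/K)/(18 + K) (o(K) = (K + 1/K)/(K + 18) = (K + 1/K)/(18 + K))
q(I) = -15 (q(I) = 4 - 1*19 = 4 - 19 = -15)
t = -15
A = 49275/19 (A = -15*((1 + 1²)/(1*(18 + 1)) - 173) = -15*(1*(1 + 1)/19 - 173) = -15*(1*(1/19)*2 - 173) = -15*(2/19 - 173) = -15*(-3285/19) = 49275/19 ≈ 2593.4)
-313675/A = -313675/49275/19 = -313675*19/49275 = -238393/1971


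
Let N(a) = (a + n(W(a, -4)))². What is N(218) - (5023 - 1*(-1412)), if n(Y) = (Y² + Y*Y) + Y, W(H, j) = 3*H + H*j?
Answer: 9034115869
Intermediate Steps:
n(Y) = Y + 2*Y² (n(Y) = (Y² + Y²) + Y = 2*Y² + Y = Y + 2*Y²)
N(a) = (a - a*(1 - 2*a))² (N(a) = (a + (a*(3 - 4))*(1 + 2*(a*(3 - 4))))² = (a + (a*(-1))*(1 + 2*(a*(-1))))² = (a + (-a)*(1 + 2*(-a)))² = (a + (-a)*(1 - 2*a))² = (a - a*(1 - 2*a))²)
N(218) - (5023 - 1*(-1412)) = 4*218⁴ - (5023 - 1*(-1412)) = 4*2258530576 - (5023 + 1412) = 9034122304 - 1*6435 = 9034122304 - 6435 = 9034115869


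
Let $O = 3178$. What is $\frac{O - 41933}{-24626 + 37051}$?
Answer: $- \frac{7751}{2485} \approx -3.1191$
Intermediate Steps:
$\frac{O - 41933}{-24626 + 37051} = \frac{3178 - 41933}{-24626 + 37051} = - \frac{38755}{12425} = \left(-38755\right) \frac{1}{12425} = - \frac{7751}{2485}$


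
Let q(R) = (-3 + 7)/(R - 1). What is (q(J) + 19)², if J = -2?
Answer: 2809/9 ≈ 312.11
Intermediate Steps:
q(R) = 4/(-1 + R)
(q(J) + 19)² = (4/(-1 - 2) + 19)² = (4/(-3) + 19)² = (4*(-⅓) + 19)² = (-4/3 + 19)² = (53/3)² = 2809/9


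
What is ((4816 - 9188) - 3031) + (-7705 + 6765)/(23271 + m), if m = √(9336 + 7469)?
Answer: -1002228487262/135380659 + 235*√16805/135380659 ≈ -7403.0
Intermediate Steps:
m = √16805 ≈ 129.63
((4816 - 9188) - 3031) + (-7705 + 6765)/(23271 + m) = ((4816 - 9188) - 3031) + (-7705 + 6765)/(23271 + √16805) = (-4372 - 3031) - 940/(23271 + √16805) = -7403 - 940/(23271 + √16805)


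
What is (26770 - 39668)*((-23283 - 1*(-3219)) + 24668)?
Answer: -59382392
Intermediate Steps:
(26770 - 39668)*((-23283 - 1*(-3219)) + 24668) = -12898*((-23283 + 3219) + 24668) = -12898*(-20064 + 24668) = -12898*4604 = -59382392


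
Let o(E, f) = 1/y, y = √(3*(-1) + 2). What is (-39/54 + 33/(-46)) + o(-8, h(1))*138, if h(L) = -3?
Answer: -298/207 - 138*I ≈ -1.4396 - 138.0*I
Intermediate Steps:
y = I (y = √(-3 + 2) = √(-1) = I ≈ 1.0*I)
o(E, f) = -I (o(E, f) = 1/I = -I)
(-39/54 + 33/(-46)) + o(-8, h(1))*138 = (-39/54 + 33/(-46)) - I*138 = (-39*1/54 + 33*(-1/46)) - 138*I = (-13/18 - 33/46) - 138*I = -298/207 - 138*I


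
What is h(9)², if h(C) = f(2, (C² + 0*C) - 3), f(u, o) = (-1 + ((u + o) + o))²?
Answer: 607573201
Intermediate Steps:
f(u, o) = (-1 + u + 2*o)² (f(u, o) = (-1 + ((o + u) + o))² = (-1 + (u + 2*o))² = (-1 + u + 2*o)²)
h(C) = (-5 + 2*C²)² (h(C) = (-1 + 2 + 2*((C² + 0*C) - 3))² = (-1 + 2 + 2*((C² + 0) - 3))² = (-1 + 2 + 2*(C² - 3))² = (-1 + 2 + 2*(-3 + C²))² = (-1 + 2 + (-6 + 2*C²))² = (-5 + 2*C²)²)
h(9)² = ((-5 + 2*9²)²)² = ((-5 + 2*81)²)² = ((-5 + 162)²)² = (157²)² = 24649² = 607573201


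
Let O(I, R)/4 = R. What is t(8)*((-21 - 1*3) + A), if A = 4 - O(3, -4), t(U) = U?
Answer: -32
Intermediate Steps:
O(I, R) = 4*R
A = 20 (A = 4 - 4*(-4) = 4 - 1*(-16) = 4 + 16 = 20)
t(8)*((-21 - 1*3) + A) = 8*((-21 - 1*3) + 20) = 8*((-21 - 3) + 20) = 8*(-24 + 20) = 8*(-4) = -32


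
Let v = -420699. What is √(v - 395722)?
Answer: I*√816421 ≈ 903.56*I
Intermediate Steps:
√(v - 395722) = √(-420699 - 395722) = √(-816421) = I*√816421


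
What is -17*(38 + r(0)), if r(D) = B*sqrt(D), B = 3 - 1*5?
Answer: -646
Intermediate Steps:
B = -2 (B = 3 - 5 = -2)
r(D) = -2*sqrt(D)
-17*(38 + r(0)) = -17*(38 - 2*sqrt(0)) = -17*(38 - 2*0) = -17*(38 + 0) = -17*38 = -646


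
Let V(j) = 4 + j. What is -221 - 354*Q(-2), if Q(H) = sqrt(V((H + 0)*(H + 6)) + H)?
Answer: -221 - 354*I*sqrt(6) ≈ -221.0 - 867.12*I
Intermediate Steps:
Q(H) = sqrt(4 + H + H*(6 + H)) (Q(H) = sqrt((4 + (H + 0)*(H + 6)) + H) = sqrt((4 + H*(6 + H)) + H) = sqrt(4 + H + H*(6 + H)))
-221 - 354*Q(-2) = -221 - 354*sqrt(4 - 2 - 2*(6 - 2)) = -221 - 354*sqrt(4 - 2 - 2*4) = -221 - 354*sqrt(4 - 2 - 8) = -221 - 354*I*sqrt(6)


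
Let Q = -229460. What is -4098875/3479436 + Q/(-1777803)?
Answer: -2162866962355/2061917253036 ≈ -1.0490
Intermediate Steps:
-4098875/3479436 + Q/(-1777803) = -4098875/3479436 - 229460/(-1777803) = -4098875*1/3479436 - 229460*(-1/1777803) = -4098875/3479436 + 229460/1777803 = -2162866962355/2061917253036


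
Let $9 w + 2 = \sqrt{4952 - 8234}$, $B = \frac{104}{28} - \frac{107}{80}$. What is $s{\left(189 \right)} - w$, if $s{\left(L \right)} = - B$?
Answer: $- \frac{10859}{5040} - \frac{i \sqrt{3282}}{9} \approx -2.1546 - 6.3654 i$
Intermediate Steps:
$B = \frac{1331}{560}$ ($B = 104 \cdot \frac{1}{28} - \frac{107}{80} = \frac{26}{7} - \frac{107}{80} = \frac{1331}{560} \approx 2.3768$)
$s{\left(L \right)} = - \frac{1331}{560}$ ($s{\left(L \right)} = \left(-1\right) \frac{1331}{560} = - \frac{1331}{560}$)
$w = - \frac{2}{9} + \frac{i \sqrt{3282}}{9}$ ($w = - \frac{2}{9} + \frac{\sqrt{4952 - 8234}}{9} = - \frac{2}{9} + \frac{\sqrt{-3282}}{9} = - \frac{2}{9} + \frac{i \sqrt{3282}}{9} \approx -0.22222 + 6.3654 i$)
$s{\left(189 \right)} - w = - \frac{1331}{560} - \left(- \frac{2}{9} + \frac{i \sqrt{3282}}{9}\right) = - \frac{1331}{560} + \left(\frac{2}{9} - \frac{i \sqrt{3282}}{9}\right) = - \frac{10859}{5040} - \frac{i \sqrt{3282}}{9}$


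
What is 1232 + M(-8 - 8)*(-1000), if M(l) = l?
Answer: 17232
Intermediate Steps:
1232 + M(-8 - 8)*(-1000) = 1232 + (-8 - 8)*(-1000) = 1232 - 16*(-1000) = 1232 + 16000 = 17232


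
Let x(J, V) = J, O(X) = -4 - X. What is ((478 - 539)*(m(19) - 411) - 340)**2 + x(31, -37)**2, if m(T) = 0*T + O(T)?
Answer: 682986917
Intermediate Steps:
m(T) = -4 - T (m(T) = 0*T + (-4 - T) = 0 + (-4 - T) = -4 - T)
((478 - 539)*(m(19) - 411) - 340)**2 + x(31, -37)**2 = ((478 - 539)*((-4 - 1*19) - 411) - 340)**2 + 31**2 = (-61*((-4 - 19) - 411) - 340)**2 + 961 = (-61*(-23 - 411) - 340)**2 + 961 = (-61*(-434) - 340)**2 + 961 = (26474 - 340)**2 + 961 = 26134**2 + 961 = 682985956 + 961 = 682986917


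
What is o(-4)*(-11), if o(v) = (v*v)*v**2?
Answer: -2816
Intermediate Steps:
o(v) = v**4 (o(v) = v**2*v**2 = v**4)
o(-4)*(-11) = (-4)**4*(-11) = 256*(-11) = -2816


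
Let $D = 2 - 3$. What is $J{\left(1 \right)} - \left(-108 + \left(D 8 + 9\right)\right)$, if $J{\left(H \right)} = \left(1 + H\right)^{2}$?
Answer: $111$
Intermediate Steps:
$D = -1$
$J{\left(1 \right)} - \left(-108 + \left(D 8 + 9\right)\right) = \left(1 + 1\right)^{2} - \left(-108 + \left(\left(-1\right) 8 + 9\right)\right) = 2^{2} - \left(-108 + \left(-8 + 9\right)\right) = 4 - \left(-108 + 1\right) = 4 - -107 = 4 + 107 = 111$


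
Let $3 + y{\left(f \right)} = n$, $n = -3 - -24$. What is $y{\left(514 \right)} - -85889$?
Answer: $85907$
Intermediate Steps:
$n = 21$ ($n = -3 + 24 = 21$)
$y{\left(f \right)} = 18$ ($y{\left(f \right)} = -3 + 21 = 18$)
$y{\left(514 \right)} - -85889 = 18 - -85889 = 18 + 85889 = 85907$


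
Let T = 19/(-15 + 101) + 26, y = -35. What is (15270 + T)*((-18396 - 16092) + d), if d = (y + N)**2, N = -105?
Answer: -9792395900/43 ≈ -2.2773e+8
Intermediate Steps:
T = 2255/86 (T = 19/86 + 26 = 2255/86 ≈ 26.221)
d = 19600 (d = (-35 - 105)**2 = (-140)**2 = 19600)
(15270 + T)*((-18396 - 16092) + d) = (15270 + 2255/86)*((-18396 - 16092) + 19600) = 1315475*(-34488 + 19600)/86 = (1315475/86)*(-14888) = -9792395900/43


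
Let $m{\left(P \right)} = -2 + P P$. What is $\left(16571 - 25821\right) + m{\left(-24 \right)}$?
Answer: $-8676$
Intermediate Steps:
$m{\left(P \right)} = -2 + P^{2}$
$\left(16571 - 25821\right) + m{\left(-24 \right)} = \left(16571 - 25821\right) - \left(2 - \left(-24\right)^{2}\right) = -9250 + \left(-2 + 576\right) = -9250 + 574 = -8676$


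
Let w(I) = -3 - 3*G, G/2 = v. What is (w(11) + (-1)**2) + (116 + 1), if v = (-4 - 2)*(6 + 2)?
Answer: 403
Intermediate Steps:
v = -48 (v = -6*8 = -48)
G = -96 (G = 2*(-48) = -96)
w(I) = 285 (w(I) = -3 - 3*(-96) = -3 + 288 = 285)
(w(11) + (-1)**2) + (116 + 1) = (285 + (-1)**2) + (116 + 1) = (285 + 1) + 117 = 286 + 117 = 403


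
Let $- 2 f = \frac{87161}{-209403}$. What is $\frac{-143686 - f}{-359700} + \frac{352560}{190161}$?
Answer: $\frac{2390906760416311}{1060989341682600} \approx 2.2535$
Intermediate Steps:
$f = \frac{87161}{418806}$ ($f = - \frac{87161 \frac{1}{-209403}}{2} = - \frac{87161 \left(- \frac{1}{209403}\right)}{2} = \left(- \frac{1}{2}\right) \left(- \frac{87161}{209403}\right) = \frac{87161}{418806} \approx 0.20812$)
$\frac{-143686 - f}{-359700} + \frac{352560}{190161} = \frac{-143686 - \frac{87161}{418806}}{-359700} + \frac{352560}{190161} = \left(-143686 - \frac{87161}{418806}\right) \left(- \frac{1}{359700}\right) + 352560 \cdot \frac{1}{190161} = \left(- \frac{60176646077}{418806}\right) \left(- \frac{1}{359700}\right) + \frac{117520}{63387} = \frac{60176646077}{150644518200} + \frac{117520}{63387} = \frac{2390906760416311}{1060989341682600}$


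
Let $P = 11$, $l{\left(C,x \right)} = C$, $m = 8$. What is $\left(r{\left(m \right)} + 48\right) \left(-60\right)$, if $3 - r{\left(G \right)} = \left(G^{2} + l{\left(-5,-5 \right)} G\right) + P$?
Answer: $-960$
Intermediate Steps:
$r{\left(G \right)} = -8 - G^{2} + 5 G$ ($r{\left(G \right)} = 3 - \left(\left(G^{2} - 5 G\right) + 11\right) = 3 - \left(11 + G^{2} - 5 G\right) = -8 - G^{2} + 5 G$)
$\left(r{\left(m \right)} + 48\right) \left(-60\right) = \left(\left(-8 - 8^{2} + 5 \cdot 8\right) + 48\right) \left(-60\right) = \left(\left(-8 - 64 + 40\right) + 48\right) \left(-60\right) = \left(-32 + 48\right) \left(-60\right) = 16 \left(-60\right) = -960$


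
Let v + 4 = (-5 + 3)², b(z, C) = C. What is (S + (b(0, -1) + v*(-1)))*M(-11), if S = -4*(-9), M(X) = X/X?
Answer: 35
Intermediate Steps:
M(X) = 1
v = 0 (v = -4 + (-5 + 3)² = -4 + (-2)² = -4 + 4 = 0)
S = 36
(S + (b(0, -1) + v*(-1)))*M(-11) = (36 + (-1 + 0*(-1)))*1 = (36 + (-1 + 0))*1 = (36 - 1)*1 = 35*1 = 35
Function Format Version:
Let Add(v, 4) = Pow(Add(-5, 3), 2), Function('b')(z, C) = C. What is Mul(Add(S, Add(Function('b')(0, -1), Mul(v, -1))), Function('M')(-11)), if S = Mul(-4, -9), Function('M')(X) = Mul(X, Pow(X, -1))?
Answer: 35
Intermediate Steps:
Function('M')(X) = 1
v = 0 (v = Add(-4, Pow(Add(-5, 3), 2)) = Add(-4, Pow(-2, 2)) = Add(-4, 4) = 0)
S = 36
Mul(Add(S, Add(Function('b')(0, -1), Mul(v, -1))), Function('M')(-11)) = Mul(Add(36, Add(-1, Mul(0, -1))), 1) = Mul(Add(36, Add(-1, 0)), 1) = Mul(Add(36, -1), 1) = Mul(35, 1) = 35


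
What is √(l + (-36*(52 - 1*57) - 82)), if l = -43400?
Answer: I*√43302 ≈ 208.09*I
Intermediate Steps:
√(l + (-36*(52 - 1*57) - 82)) = √(-43400 + (-36*(52 - 1*57) - 82)) = √(-43400 + (-36*(52 - 57) - 82)) = √(-43400 + (-36*(-5) - 82)) = √(-43400 + (180 - 82)) = √(-43400 + 98) = √(-43302) = I*√43302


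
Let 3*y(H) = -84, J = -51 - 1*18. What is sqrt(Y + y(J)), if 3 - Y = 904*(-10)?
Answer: sqrt(9015) ≈ 94.947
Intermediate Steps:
J = -69 (J = -51 - 18 = -69)
y(H) = -28 (y(H) = (1/3)*(-84) = -28)
Y = 9043 (Y = 3 - 904*(-10) = 3 - 1*(-9040) = 3 + 9040 = 9043)
sqrt(Y + y(J)) = sqrt(9043 - 28) = sqrt(9015)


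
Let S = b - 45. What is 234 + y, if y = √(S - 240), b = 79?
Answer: 234 + I*√206 ≈ 234.0 + 14.353*I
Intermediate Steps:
S = 34 (S = 79 - 45 = 34)
y = I*√206 (y = √(34 - 240) = √(-206) = I*√206 ≈ 14.353*I)
234 + y = 234 + I*√206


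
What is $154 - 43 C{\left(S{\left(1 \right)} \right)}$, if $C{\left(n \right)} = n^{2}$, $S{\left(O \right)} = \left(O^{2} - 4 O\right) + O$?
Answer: $-18$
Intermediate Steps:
$S{\left(O \right)} = O^{2} - 3 O$
$154 - 43 C{\left(S{\left(1 \right)} \right)} = 154 - 43 \left(1 \left(-3 + 1\right)\right)^{2} = 154 - 43 \left(1 \left(-2\right)\right)^{2} = 154 - 43 \left(-2\right)^{2} = 154 - 172 = -18$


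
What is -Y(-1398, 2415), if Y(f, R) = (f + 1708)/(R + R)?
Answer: -31/483 ≈ -0.064182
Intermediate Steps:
Y(f, R) = (1708 + f)/(2*R) (Y(f, R) = (1708 + f)/((2*R)) = (1708 + f)*(1/(2*R)) = (1708 + f)/(2*R))
-Y(-1398, 2415) = -(1708 - 1398)/(2*2415) = -310/(2*2415) = -1*31/483 = -31/483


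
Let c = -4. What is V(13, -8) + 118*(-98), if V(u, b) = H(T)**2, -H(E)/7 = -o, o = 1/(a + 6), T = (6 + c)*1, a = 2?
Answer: -740047/64 ≈ -11563.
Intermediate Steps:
T = 2 (T = (6 - 4)*1 = 2*1 = 2)
o = 1/8 (o = 1/(2 + 6) = 1/8 ≈ 0.12500)
H(E) = 7/8 (H(E) = -(-7)/8 = -7*(-1/8) = 7/8)
V(u, b) = 49/64 (V(u, b) = (7/8)**2 = 49/64)
V(13, -8) + 118*(-98) = 49/64 + 118*(-98) = 49/64 - 11564 = -740047/64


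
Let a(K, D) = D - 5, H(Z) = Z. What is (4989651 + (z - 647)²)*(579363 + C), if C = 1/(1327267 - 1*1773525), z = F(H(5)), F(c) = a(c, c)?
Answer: 699140301256286890/223129 ≈ 3.1333e+12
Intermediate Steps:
a(K, D) = -5 + D
F(c) = -5 + c
z = 0 (z = -5 + 5 = 0)
C = -1/446258 (C = 1/(1327267 - 1773525) = 1/(-446258) = -1/446258 ≈ -2.2409e-6)
(4989651 + (z - 647)²)*(579363 + C) = (4989651 + (0 - 647)²)*(579363 - 1/446258) = (4989651 + (-647)²)*(258545373653/446258) = (4989651 + 418609)*(258545373653/446258) = 5408260*(258545373653/446258) = 699140301256286890/223129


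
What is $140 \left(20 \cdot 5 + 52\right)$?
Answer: $21280$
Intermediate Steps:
$140 \left(20 \cdot 5 + 52\right) = 140 \left(100 + 52\right) = 140 \cdot 152 = 21280$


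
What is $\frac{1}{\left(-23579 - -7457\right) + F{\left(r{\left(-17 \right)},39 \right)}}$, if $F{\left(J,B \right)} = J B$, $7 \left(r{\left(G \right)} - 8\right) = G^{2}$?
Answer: $- \frac{7}{99399} \approx -7.0423 \cdot 10^{-5}$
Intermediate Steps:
$r{\left(G \right)} = 8 + \frac{G^{2}}{7}$
$F{\left(J,B \right)} = B J$
$\frac{1}{\left(-23579 - -7457\right) + F{\left(r{\left(-17 \right)},39 \right)}} = \frac{1}{\left(-23579 - -7457\right) + 39 \left(8 + \frac{\left(-17\right)^{2}}{7}\right)} = \frac{1}{\left(-23579 + 7457\right) + 39 \left(8 + \frac{1}{7} \cdot 289\right)} = \frac{1}{-16122 + 39 \left(8 + \frac{289}{7}\right)} = \frac{1}{-16122 + 39 \cdot \frac{345}{7}} = \frac{1}{-16122 + \frac{13455}{7}} = \frac{1}{- \frac{99399}{7}} = - \frac{7}{99399}$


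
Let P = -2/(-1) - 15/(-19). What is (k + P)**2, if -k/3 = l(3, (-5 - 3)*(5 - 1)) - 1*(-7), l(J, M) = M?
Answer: 2184484/361 ≈ 6051.2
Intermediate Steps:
P = 53/19 (P = -2*(-1) - 15*(-1/19) = 2 + 15/19 = 53/19 ≈ 2.7895)
k = 75 (k = -3*((-5 - 3)*(5 - 1) - 1*(-7)) = -3*(-8*4 + 7) = -3*(-32 + 7) = -3*(-25) = 75)
(k + P)**2 = (75 + 53/19)**2 = (1478/19)**2 = 2184484/361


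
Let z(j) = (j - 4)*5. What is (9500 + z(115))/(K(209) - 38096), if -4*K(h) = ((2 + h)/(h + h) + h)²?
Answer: -1405479856/6858834469 ≈ -0.20492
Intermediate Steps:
K(h) = -(h + (2 + h)/(2*h))²/4 (K(h) = -((2 + h)/(h + h) + h)²/4 = -((2 + h)/((2*h)) + h)²/4 = -((2 + h)*(1/(2*h)) + h)²/4 = -((2 + h)/(2*h) + h)²/4 = -(h + (2 + h)/(2*h))²/4)
z(j) = -20 + 5*j (z(j) = (-4 + j)*5 = -20 + 5*j)
(9500 + z(115))/(K(209) - 38096) = (9500 + (-20 + 5*115))/(-1/16*(2 + 209 + 2*209²)²/209² - 38096) = (9500 + (-20 + 575))/(-1/16*1/43681*(2 + 209 + 2*43681)² - 38096) = (9500 + 555)/(-1/16*1/43681*(2 + 209 + 87362)² - 38096) = 10055/(-1/16*1/43681*87573² - 38096) = 10055/(-1/16*1/43681*7669030329 - 38096) = 10055/(-7669030329/698896 - 38096) = 10055/(-34294172345/698896) = 10055*(-698896/34294172345) = -1405479856/6858834469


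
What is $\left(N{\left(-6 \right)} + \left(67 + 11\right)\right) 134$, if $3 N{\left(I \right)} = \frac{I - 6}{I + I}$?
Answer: $\frac{31490}{3} \approx 10497.0$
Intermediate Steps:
$N{\left(I \right)} = \frac{-6 + I}{6 I}$ ($N{\left(I \right)} = \frac{\left(I - 6\right) \frac{1}{I + I}}{3} = \frac{\left(-6 + I\right) \frac{1}{2 I}}{3} = \frac{\frac{1}{2} \frac{1}{I} \left(-6 + I\right)}{3} = \frac{-6 + I}{6 I}$)
$\left(N{\left(-6 \right)} + \left(67 + 11\right)\right) 134 = \left(\frac{-6 - 6}{6 \left(-6\right)} + \left(67 + 11\right)\right) 134 = \left(\frac{1}{6} \left(- \frac{1}{6}\right) \left(-12\right) + 78\right) 134 = \left(\frac{1}{3} + 78\right) 134 = \frac{235}{3} \cdot 134 = \frac{31490}{3}$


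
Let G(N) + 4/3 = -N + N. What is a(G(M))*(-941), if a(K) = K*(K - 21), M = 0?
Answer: -252188/9 ≈ -28021.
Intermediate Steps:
G(N) = -4/3 (G(N) = -4/3 + (-N + N) = -4/3 + 0 = -4/3)
a(K) = K*(-21 + K)
a(G(M))*(-941) = -4*(-21 - 4/3)/3*(-941) = -4/3*(-67/3)*(-941) = (268/9)*(-941) = -252188/9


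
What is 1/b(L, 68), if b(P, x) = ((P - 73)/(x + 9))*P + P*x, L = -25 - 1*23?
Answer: -7/22320 ≈ -0.00031362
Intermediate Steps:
L = -48 (L = -25 - 23 = -48)
b(P, x) = P*x + P*(-73 + P)/(9 + x) (b(P, x) = ((-73 + P)/(9 + x))*P + P*x = P*(-73 + P)/(9 + x) + P*x = P*x + P*(-73 + P)/(9 + x))
1/b(L, 68) = 1/(-48*(-73 - 48 + 68² + 9*68)/(9 + 68)) = 1/(-48*(-73 - 48 + 4624 + 612)/77) = 1/(-48*1/77*5115) = 1/(-22320/7) = -7/22320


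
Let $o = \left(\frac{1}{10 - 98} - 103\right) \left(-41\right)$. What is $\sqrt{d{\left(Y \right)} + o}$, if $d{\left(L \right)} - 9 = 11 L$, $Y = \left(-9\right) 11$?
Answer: $\frac{5 \sqrt{243430}}{44} \approx 56.067$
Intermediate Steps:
$Y = -99$
$o = \frac{371665}{88}$ ($o = \left(\frac{1}{-88} - 103\right) \left(-41\right) = \left(- \frac{1}{88} - 103\right) \left(-41\right) = \left(- \frac{9065}{88}\right) \left(-41\right) = \frac{371665}{88} \approx 4223.5$)
$d{\left(L \right)} = 9 + 11 L$
$\sqrt{d{\left(Y \right)} + o} = \sqrt{\left(9 + 11 \left(-99\right)\right) + \frac{371665}{88}} = \sqrt{\left(9 - 1089\right) + \frac{371665}{88}} = \sqrt{-1080 + \frac{371665}{88}} = \sqrt{\frac{276625}{88}} = \frac{5 \sqrt{243430}}{44}$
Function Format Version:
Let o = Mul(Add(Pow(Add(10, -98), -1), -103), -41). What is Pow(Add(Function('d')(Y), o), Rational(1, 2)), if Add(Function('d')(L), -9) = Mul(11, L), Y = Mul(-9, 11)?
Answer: Mul(Rational(5, 44), Pow(243430, Rational(1, 2))) ≈ 56.067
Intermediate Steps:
Y = -99
o = Rational(371665, 88) (o = Mul(Add(Pow(-88, -1), -103), -41) = Mul(Add(Rational(-1, 88), -103), -41) = Mul(Rational(-9065, 88), -41) = Rational(371665, 88) ≈ 4223.5)
Function('d')(L) = Add(9, Mul(11, L))
Pow(Add(Function('d')(Y), o), Rational(1, 2)) = Pow(Add(Add(9, Mul(11, -99)), Rational(371665, 88)), Rational(1, 2)) = Pow(Add(Add(9, -1089), Rational(371665, 88)), Rational(1, 2)) = Pow(Add(-1080, Rational(371665, 88)), Rational(1, 2)) = Pow(Rational(276625, 88), Rational(1, 2)) = Mul(Rational(5, 44), Pow(243430, Rational(1, 2)))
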